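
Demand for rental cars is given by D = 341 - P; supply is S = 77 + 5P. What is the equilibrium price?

Set D = S: 341 - P = 77 + 5P.
264 = 6P, so P* = 44.
Q* = 341 − 1(44) = 297.

P* = 44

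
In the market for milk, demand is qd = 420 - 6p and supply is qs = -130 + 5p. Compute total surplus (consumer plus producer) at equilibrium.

Total surplus = 2640

Equilibrium: 420 - 6p = -130 + 5p gives p* = 50, q* = 120.
Demand choke price: p = 70; supply starts at p = 26.
CS = ½(70 − 50)(120) = 1200; PS = ½(50 − 26)(120) = 1440.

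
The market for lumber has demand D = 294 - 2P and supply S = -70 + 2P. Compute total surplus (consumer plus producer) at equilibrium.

Equilibrium: 294 - 2P = -70 + 2P gives P* = 91, Q* = 112.
Demand choke price: P = 147; supply starts at P = 35.
CS = ½(147 − 91)(112) = 3136; PS = ½(91 − 35)(112) = 3136.

Total surplus = 6272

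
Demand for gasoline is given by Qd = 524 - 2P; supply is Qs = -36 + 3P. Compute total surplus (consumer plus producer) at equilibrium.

Equilibrium: 524 - 2P = -36 + 3P gives P* = 112, Q* = 300.
Demand choke price: P = 262; supply starts at P = 12.
CS = ½(262 − 112)(300) = 22500; PS = ½(112 − 12)(300) = 15000.

Total surplus = 37500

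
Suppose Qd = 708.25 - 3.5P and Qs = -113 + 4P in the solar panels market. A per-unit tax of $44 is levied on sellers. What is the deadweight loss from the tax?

Pre-tax equilibrium: P* = 109.5, Q* = 325.
Tax on sellers shifts supply to Qs = -113 + 4(P − 44) = -289 + 4P.
708.25 - 3.5P = -289 + 4P gives buyer price Pb = 3989/30; sellers receive Ps = 3989/30 − 44 = 2669/30.
New quantity: Q = 708.25 − 3.5(3989/30) = 3643/15.
DWL = ½ × 44 × (325 − 3643/15) = 27104/15.

Deadweight loss = 27104/15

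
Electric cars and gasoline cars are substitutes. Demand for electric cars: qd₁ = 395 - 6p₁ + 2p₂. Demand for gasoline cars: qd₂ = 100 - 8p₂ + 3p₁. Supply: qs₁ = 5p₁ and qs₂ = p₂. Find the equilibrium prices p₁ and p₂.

p₁ = 3755/93, p₂ = 2285/93

Market 1: 395 - 6p₁ + 2p₂ = 5p₁ → 11p₁ - 2p₂ = 395.
Market 2: 9p₂ - 3p₁ = 100.
Eliminating p₂: 9×(1) + 2×(2) gives 93p₁ = 3755, so p₁ = 3755/93.
Back-substitute into (2): p₂ = (100 + 3×3755/93) / 9 = 2285/93.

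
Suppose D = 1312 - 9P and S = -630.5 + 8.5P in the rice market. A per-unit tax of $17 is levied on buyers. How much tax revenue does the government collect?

Tax revenue = 142018/35

Pre-tax equilibrium: P* = 111, Q* = 313.
Tax on buyers shifts demand to D = 1312 − 9(P + 17) = 1159 - 9P.
1159 - 9P = -630.5 + 8.5P gives seller price Ps = 3579/35; buyers pay Pb = 3579/35 + 17 = 4174/35.
New quantity: Q = 1312 − 9(4174/35) = 8354/35.
Revenue = 17 × 8354/35 = 142018/35.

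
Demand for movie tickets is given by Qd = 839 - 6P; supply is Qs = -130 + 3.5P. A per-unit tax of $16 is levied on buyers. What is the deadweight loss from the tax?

Pre-tax equilibrium: P* = 102, Q* = 227.
Tax on buyers shifts demand to Qd = 839 − 6(P + 16) = 743 - 6P.
743 - 6P = -130 + 3.5P gives seller price Ps = 1746/19; buyers pay Pb = 1746/19 + 16 = 2050/19.
New quantity: Q = 839 − 6(2050/19) = 3641/19.
DWL = ½ × 16 × (227 − 3641/19) = 5376/19.

Deadweight loss = 5376/19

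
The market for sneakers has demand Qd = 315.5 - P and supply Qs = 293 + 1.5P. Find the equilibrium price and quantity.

Set Qd = Qs: 315.5 - P = 293 + 1.5P.
22.5 = 2.5P, so P* = 9.
Q* = 315.5 − 1(9) = 306.5.

P* = 9, Q* = 306.5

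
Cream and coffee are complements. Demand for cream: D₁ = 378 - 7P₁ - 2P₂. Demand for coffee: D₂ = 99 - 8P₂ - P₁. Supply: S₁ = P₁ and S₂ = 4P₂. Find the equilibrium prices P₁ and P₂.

Market 1: 378 - 7P₁ - 2P₂ = P₁ → 8P₁ + 2P₂ = 378.
Market 2: 12P₂ + P₁ = 99.
Eliminating P₂: 12×(1) − 2×(2) gives 94P₁ = 4338, so P₁ = 2169/47.
Back-substitute into (2): P₂ = (99 − 1×2169/47) / 12 = 207/47.

P₁ = 2169/47, P₂ = 207/47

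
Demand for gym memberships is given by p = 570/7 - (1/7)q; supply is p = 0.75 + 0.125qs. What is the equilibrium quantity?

Set the two price expressions equal: 570/7 - (1/7)q = 0.75 + 0.125q.
2259/28 = (15/56)q, so q* = 301.2.
p* = 570/7 − (1/7)(301.2) = 38.4.

q* = 301.2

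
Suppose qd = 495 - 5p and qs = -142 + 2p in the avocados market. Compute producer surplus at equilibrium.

Equilibrium: 495 - 5p = -142 + 2p gives p* = 91, q* = 40.
Supply starts at p = 71 (where qs = 0).
PS = ½(91 − 71)(40) = 400.

Producer surplus = 400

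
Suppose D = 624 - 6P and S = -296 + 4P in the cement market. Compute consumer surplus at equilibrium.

Consumer surplus = 432

Equilibrium: 624 - 6P = -296 + 4P gives P* = 92, Q* = 72.
Demand choke price (D = 0): P = 104.
CS = ½(104 − 92)(72) = 432.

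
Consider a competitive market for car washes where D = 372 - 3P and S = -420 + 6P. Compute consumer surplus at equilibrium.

Equilibrium: 372 - 3P = -420 + 6P gives P* = 88, Q* = 108.
Demand choke price (D = 0): P = 124.
CS = ½(124 − 88)(108) = 1944.

Consumer surplus = 1944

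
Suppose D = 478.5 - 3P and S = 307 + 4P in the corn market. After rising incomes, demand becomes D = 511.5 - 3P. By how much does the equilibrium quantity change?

ΔQ = 132/7

Original equilibrium: P* = 24.5, Q* = 405.
New equilibrium: 511.5 - 3P = 307 + 4P, so 204.5 = 7P and P' = 409/14; Q' = 511.5 − 3(409/14) = 2967/7.
Change in quantity: 2967/7 − 405 = 132/7.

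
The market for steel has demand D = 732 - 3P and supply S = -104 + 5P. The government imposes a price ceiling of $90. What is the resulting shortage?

Shortage = 116

Equilibrium price would be P* = 104.5, so the ceiling at 90 binds.
At P = 90: D = 732 − 3(90) = 462, S = -104 + 5(90) = 346.
Shortage = 462 − 346 = 116.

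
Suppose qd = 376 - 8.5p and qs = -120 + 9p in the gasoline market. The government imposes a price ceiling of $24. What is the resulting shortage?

Shortage = 76

Equilibrium price would be p* = 992/35, so the ceiling at 24 binds.
At p = 24: qd = 376 − 8.5(24) = 172, qs = -120 + 9(24) = 96.
Shortage = 172 − 96 = 76.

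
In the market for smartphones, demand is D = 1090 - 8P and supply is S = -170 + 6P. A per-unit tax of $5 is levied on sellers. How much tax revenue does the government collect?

Tax revenue = 12350/7

Pre-tax equilibrium: P* = 90, Q* = 370.
Tax on sellers shifts supply to S = -170 + 6(P − 5) = -200 + 6P.
1090 - 8P = -200 + 6P gives buyer price Pb = 645/7; sellers receive Ps = 645/7 − 5 = 610/7.
New quantity: Q = 1090 − 8(645/7) = 2470/7.
Revenue = 5 × 2470/7 = 12350/7.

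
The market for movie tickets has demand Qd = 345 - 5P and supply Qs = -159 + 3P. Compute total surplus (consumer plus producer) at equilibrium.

Equilibrium: 345 - 5P = -159 + 3P gives P* = 63, Q* = 30.
Demand choke price: P = 69; supply starts at P = 53.
CS = ½(69 − 63)(30) = 90; PS = ½(63 − 53)(30) = 150.

Total surplus = 240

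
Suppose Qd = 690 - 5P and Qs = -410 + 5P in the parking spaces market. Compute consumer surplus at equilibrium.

Consumer surplus = 1960

Equilibrium: 690 - 5P = -410 + 5P gives P* = 110, Q* = 140.
Demand choke price (Qd = 0): P = 138.
CS = ½(138 − 110)(140) = 1960.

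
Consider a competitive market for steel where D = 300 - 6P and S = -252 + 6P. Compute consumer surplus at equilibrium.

Equilibrium: 300 - 6P = -252 + 6P gives P* = 46, Q* = 24.
Demand choke price (D = 0): P = 50.
CS = ½(50 − 46)(24) = 48.

Consumer surplus = 48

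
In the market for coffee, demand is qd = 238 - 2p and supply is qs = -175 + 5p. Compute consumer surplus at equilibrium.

Equilibrium: 238 - 2p = -175 + 5p gives p* = 59, q* = 120.
Demand choke price (qd = 0): p = 119.
CS = ½(119 − 59)(120) = 3600.

Consumer surplus = 3600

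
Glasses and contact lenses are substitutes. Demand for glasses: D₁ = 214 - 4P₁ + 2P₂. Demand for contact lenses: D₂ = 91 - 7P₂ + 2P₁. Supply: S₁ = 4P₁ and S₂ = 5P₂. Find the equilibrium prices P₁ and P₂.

Market 1: 214 - 4P₁ + 2P₂ = 4P₁ → 8P₁ - 2P₂ = 214.
Market 2: 12P₂ - 2P₁ = 91.
Eliminating P₂: 12×(1) + 2×(2) gives 92P₁ = 2750, so P₁ = 1375/46.
Back-substitute into (2): P₂ = (91 + 2×1375/46) / 12 = 289/23.

P₁ = 1375/46, P₂ = 289/23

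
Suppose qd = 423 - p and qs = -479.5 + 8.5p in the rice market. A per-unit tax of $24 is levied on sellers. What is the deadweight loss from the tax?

Pre-tax equilibrium: p* = 95, q* = 328.
Tax on sellers shifts supply to qs = -479.5 + 8.5(p − 24) = -683.5 + 8.5p.
423 - p = -683.5 + 8.5p gives buyer price pb = 2213/19; sellers receive ps = 2213/19 − 24 = 1757/19.
New quantity: q = 423 − 1(2213/19) = 5824/19.
DWL = ½ × 24 × (328 − 5824/19) = 4896/19.

Deadweight loss = 4896/19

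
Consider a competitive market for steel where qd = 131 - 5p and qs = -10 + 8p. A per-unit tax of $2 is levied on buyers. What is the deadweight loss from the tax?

Deadweight loss = 80/13

Pre-tax equilibrium: p* = 141/13, q* = 998/13.
Tax on buyers shifts demand to qd = 131 − 5(p + 2) = 121 - 5p.
121 - 5p = -10 + 8p gives seller price ps = 131/13; buyers pay pb = 131/13 + 2 = 157/13.
New quantity: q = 131 − 5(157/13) = 918/13.
DWL = ½ × 2 × (998/13 − 918/13) = 80/13.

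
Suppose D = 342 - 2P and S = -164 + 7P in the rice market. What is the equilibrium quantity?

Set D = S: 342 - 2P = -164 + 7P.
506 = 9P, so P* = 506/9.
Q* = 342 − 2(506/9) = 2066/9.

Q* = 2066/9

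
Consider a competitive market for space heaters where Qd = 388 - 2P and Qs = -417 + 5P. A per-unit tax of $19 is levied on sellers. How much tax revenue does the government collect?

Pre-tax equilibrium: P* = 115, Q* = 158.
Tax on sellers shifts supply to Qs = -417 + 5(P − 19) = -512 + 5P.
388 - 2P = -512 + 5P gives buyer price Pb = 900/7; sellers receive Ps = 900/7 − 19 = 767/7.
New quantity: Q = 388 − 2(900/7) = 916/7.
Revenue = 19 × 916/7 = 17404/7.

Tax revenue = 17404/7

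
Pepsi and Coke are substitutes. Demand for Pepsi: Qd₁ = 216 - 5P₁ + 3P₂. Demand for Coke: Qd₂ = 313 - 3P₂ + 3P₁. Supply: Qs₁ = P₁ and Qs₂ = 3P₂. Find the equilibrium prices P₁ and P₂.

Market 1: 216 - 5P₁ + 3P₂ = P₁ → 6P₁ - 3P₂ = 216.
Market 2: 6P₂ - 3P₁ = 313.
Eliminating P₂: 6×(1) + 3×(2) gives 27P₁ = 2235, so P₁ = 745/9.
Back-substitute into (2): P₂ = (313 + 3×745/9) / 6 = 842/9.

P₁ = 745/9, P₂ = 842/9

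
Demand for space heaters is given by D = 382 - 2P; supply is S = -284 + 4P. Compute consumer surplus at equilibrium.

Consumer surplus = 6400

Equilibrium: 382 - 2P = -284 + 4P gives P* = 111, Q* = 160.
Demand choke price (D = 0): P = 191.
CS = ½(191 − 111)(160) = 6400.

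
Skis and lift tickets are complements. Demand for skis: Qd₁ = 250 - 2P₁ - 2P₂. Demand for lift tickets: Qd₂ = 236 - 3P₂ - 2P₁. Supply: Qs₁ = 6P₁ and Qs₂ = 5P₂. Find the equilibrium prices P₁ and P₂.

Market 1: 250 - 2P₁ - 2P₂ = 6P₁ → 8P₁ + 2P₂ = 250.
Market 2: 8P₂ + 2P₁ = 236.
Eliminating P₂: 8×(1) − 2×(2) gives 60P₁ = 1528, so P₁ = 382/15.
Back-substitute into (2): P₂ = (236 − 2×382/15) / 8 = 347/15.

P₁ = 382/15, P₂ = 347/15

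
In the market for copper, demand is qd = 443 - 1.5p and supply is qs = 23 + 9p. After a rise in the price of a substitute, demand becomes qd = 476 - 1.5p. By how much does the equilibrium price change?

Original equilibrium: p* = 40, q* = 383.
New equilibrium: 476 - 1.5p = 23 + 9p, so 453 = 10.5p and p' = 302/7; q' = 476 − 1.5(302/7) = 2879/7.
Change in price: 302/7 − 40 = 22/7.

Δp = 22/7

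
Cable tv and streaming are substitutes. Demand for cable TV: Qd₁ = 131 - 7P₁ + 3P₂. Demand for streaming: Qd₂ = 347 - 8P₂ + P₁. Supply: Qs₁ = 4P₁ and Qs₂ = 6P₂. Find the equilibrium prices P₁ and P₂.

Market 1: 131 - 7P₁ + 3P₂ = 4P₁ → 11P₁ - 3P₂ = 131.
Market 2: 14P₂ - P₁ = 347.
Eliminating P₂: 14×(1) + 3×(2) gives 151P₁ = 2875, so P₁ = 2875/151.
Back-substitute into (2): P₂ = (347 + 1×2875/151) / 14 = 3948/151.

P₁ = 2875/151, P₂ = 3948/151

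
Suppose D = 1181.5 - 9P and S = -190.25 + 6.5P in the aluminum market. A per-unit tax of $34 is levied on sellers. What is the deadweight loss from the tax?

Pre-tax equilibrium: P* = 88.5, Q* = 385.
Tax on sellers shifts supply to S = -190.25 + 6.5(P − 34) = -411.25 + 6.5P.
1181.5 - 9P = -411.25 + 6.5P gives buyer price Pb = 6371/62; sellers receive Ps = 6371/62 − 34 = 4263/62.
New quantity: Q = 1181.5 − 9(6371/62) = 7957/31.
DWL = ½ × 34 × (385 − 7957/31) = 67626/31.

Deadweight loss = 67626/31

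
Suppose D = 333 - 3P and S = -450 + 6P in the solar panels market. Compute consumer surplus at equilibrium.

Equilibrium: 333 - 3P = -450 + 6P gives P* = 87, Q* = 72.
Demand choke price (D = 0): P = 111.
CS = ½(111 − 87)(72) = 864.

Consumer surplus = 864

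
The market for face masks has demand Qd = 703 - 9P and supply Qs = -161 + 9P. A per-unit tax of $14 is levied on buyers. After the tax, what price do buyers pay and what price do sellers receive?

Buyers pay $55, sellers receive $41

Pre-tax equilibrium: P* = 48, Q* = 271.
Tax on buyers shifts demand to Qd = 703 − 9(P + 14) = 577 - 9P.
577 - 9P = -161 + 9P gives seller price Ps = 41; buyers pay Pb = 41 + 14 = 55.
New quantity: Q = 703 − 9(55) = 208.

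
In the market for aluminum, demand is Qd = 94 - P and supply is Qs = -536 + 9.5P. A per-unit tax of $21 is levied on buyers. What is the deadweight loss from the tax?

Pre-tax equilibrium: P* = 60, Q* = 34.
Tax on buyers shifts demand to Qd = 94 − 1(P + 21) = 73 - P.
73 - P = -536 + 9.5P gives seller price Ps = 58; buyers pay Pb = 58 + 21 = 79.
New quantity: Q = 94 − 1(79) = 15.
DWL = ½ × 21 × (34 − 15) = 199.5.

Deadweight loss = 199.5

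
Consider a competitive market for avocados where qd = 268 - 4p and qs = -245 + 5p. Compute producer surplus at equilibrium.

Producer surplus = 160

Equilibrium: 268 - 4p = -245 + 5p gives p* = 57, q* = 40.
Supply starts at p = 49 (where qs = 0).
PS = ½(57 − 49)(40) = 160.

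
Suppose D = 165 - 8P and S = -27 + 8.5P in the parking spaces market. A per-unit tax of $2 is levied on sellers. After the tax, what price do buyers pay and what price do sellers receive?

Buyers pay 38/3, sellers receive 32/3

Pre-tax equilibrium: P* = 128/11, Q* = 791/11.
Tax on sellers shifts supply to S = -27 + 8.5(P − 2) = -44 + 8.5P.
165 - 8P = -44 + 8.5P gives buyer price Pb = 38/3; sellers receive Ps = 38/3 − 2 = 32/3.
New quantity: Q = 165 − 8(38/3) = 191/3.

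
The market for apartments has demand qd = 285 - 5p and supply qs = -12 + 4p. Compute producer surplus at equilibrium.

Equilibrium: 285 - 5p = -12 + 4p gives p* = 33, q* = 120.
Supply starts at p = 3 (where qs = 0).
PS = ½(33 − 3)(120) = 1800.

Producer surplus = 1800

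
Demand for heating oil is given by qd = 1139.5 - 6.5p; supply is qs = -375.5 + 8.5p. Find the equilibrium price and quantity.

Set qd = qs: 1139.5 - 6.5p = -375.5 + 8.5p.
1515 = 15p, so p* = 101.
q* = 1139.5 − 6.5(101) = 483.

p* = 101, q* = 483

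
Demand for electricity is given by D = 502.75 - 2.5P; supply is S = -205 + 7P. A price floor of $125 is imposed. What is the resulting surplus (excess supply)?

Surplus = 479.75

Equilibrium price would be P* = 74.5, so the floor at 125 binds.
At P = 125: D = 190.25, S = 670.
Surplus = 670 − 190.25 = 479.75.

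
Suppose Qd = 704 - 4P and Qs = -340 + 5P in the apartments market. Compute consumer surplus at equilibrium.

Equilibrium: 704 - 4P = -340 + 5P gives P* = 116, Q* = 240.
Demand choke price (Qd = 0): P = 176.
CS = ½(176 − 116)(240) = 7200.

Consumer surplus = 7200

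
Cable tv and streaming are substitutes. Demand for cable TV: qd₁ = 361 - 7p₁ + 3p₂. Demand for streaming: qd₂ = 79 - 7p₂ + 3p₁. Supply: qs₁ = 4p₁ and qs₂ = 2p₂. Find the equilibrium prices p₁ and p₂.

Market 1: 361 - 7p₁ + 3p₂ = 4p₁ → 11p₁ - 3p₂ = 361.
Market 2: 9p₂ - 3p₁ = 79.
Eliminating p₂: 9×(1) + 3×(2) gives 90p₁ = 3486, so p₁ = 581/15.
Back-substitute into (2): p₂ = (79 + 3×581/15) / 9 = 976/45.

p₁ = 581/15, p₂ = 976/45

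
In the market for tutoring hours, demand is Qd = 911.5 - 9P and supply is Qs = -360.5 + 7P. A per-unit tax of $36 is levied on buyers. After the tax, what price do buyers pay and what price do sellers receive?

Buyers pay $95.25, sellers receive $59.25

Pre-tax equilibrium: P* = 79.5, Q* = 196.
Tax on buyers shifts demand to Qd = 911.5 − 9(P + 36) = 587.5 - 9P.
587.5 - 9P = -360.5 + 7P gives seller price Ps = 59.25; buyers pay Pb = 59.25 + 36 = 95.25.
New quantity: Q = 911.5 − 9(95.25) = 54.25.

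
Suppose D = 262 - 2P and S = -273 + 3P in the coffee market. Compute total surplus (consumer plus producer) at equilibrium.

Total surplus = 960

Equilibrium: 262 - 2P = -273 + 3P gives P* = 107, Q* = 48.
Demand choke price: P = 131; supply starts at P = 91.
CS = ½(131 − 107)(48) = 576; PS = ½(107 − 91)(48) = 384.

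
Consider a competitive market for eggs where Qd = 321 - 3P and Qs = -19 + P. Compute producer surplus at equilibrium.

Equilibrium: 321 - 3P = -19 + P gives P* = 85, Q* = 66.
Supply starts at P = 19 (where Qs = 0).
PS = ½(85 − 19)(66) = 2178.

Producer surplus = 2178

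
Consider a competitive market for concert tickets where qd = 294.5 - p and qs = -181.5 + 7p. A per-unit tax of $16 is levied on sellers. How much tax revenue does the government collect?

Tax revenue = 3536

Pre-tax equilibrium: p* = 59.5, q* = 235.
Tax on sellers shifts supply to qs = -181.5 + 7(p − 16) = -293.5 + 7p.
294.5 - p = -293.5 + 7p gives buyer price pb = 73.5; sellers receive ps = 73.5 − 16 = 57.5.
New quantity: q = 294.5 − 1(73.5) = 221.
Revenue = 16 × 221 = 3536.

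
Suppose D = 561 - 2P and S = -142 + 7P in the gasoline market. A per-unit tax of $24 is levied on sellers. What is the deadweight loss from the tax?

Deadweight loss = 448

Pre-tax equilibrium: P* = 703/9, Q* = 3643/9.
Tax on sellers shifts supply to S = -142 + 7(P − 24) = -310 + 7P.
561 - 2P = -310 + 7P gives buyer price Pb = 871/9; sellers receive Ps = 871/9 − 24 = 655/9.
New quantity: Q = 561 − 2(871/9) = 3307/9.
DWL = ½ × 24 × (3643/9 − 3307/9) = 448.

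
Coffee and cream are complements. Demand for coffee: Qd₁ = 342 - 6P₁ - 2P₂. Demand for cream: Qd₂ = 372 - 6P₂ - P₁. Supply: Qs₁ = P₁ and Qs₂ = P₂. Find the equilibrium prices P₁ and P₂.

Market 1: 342 - 6P₁ - 2P₂ = P₁ → 7P₁ + 2P₂ = 342.
Market 2: 7P₂ + P₁ = 372.
Eliminating P₂: 7×(1) − 2×(2) gives 47P₁ = 1650, so P₁ = 1650/47.
Back-substitute into (2): P₂ = (372 − 1×1650/47) / 7 = 2262/47.

P₁ = 1650/47, P₂ = 2262/47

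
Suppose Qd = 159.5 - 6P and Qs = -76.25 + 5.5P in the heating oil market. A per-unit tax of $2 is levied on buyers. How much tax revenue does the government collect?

Pre-tax equilibrium: P* = 20.5, Q* = 36.5.
Tax on buyers shifts demand to Qd = 159.5 − 6(P + 2) = 147.5 - 6P.
147.5 - 6P = -76.25 + 5.5P gives seller price Ps = 895/46; buyers pay Pb = 895/46 + 2 = 987/46.
New quantity: Q = 159.5 − 6(987/46) = 1415/46.
Revenue = 2 × 1415/46 = 1415/23.

Tax revenue = 1415/23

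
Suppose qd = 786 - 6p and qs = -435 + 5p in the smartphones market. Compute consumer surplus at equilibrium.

Consumer surplus = 1200

Equilibrium: 786 - 6p = -435 + 5p gives p* = 111, q* = 120.
Demand choke price (qd = 0): p = 131.
CS = ½(131 − 111)(120) = 1200.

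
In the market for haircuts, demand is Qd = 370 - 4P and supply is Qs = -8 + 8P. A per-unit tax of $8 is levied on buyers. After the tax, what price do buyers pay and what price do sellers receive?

Buyers pay 221/6, sellers receive 173/6

Pre-tax equilibrium: P* = 31.5, Q* = 244.
Tax on buyers shifts demand to Qd = 370 − 4(P + 8) = 338 - 4P.
338 - 4P = -8 + 8P gives seller price Ps = 173/6; buyers pay Pb = 173/6 + 8 = 221/6.
New quantity: Q = 370 − 4(221/6) = 668/3.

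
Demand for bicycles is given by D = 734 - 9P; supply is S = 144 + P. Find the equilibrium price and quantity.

Set D = S: 734 - 9P = 144 + P.
590 = 10P, so P* = 59.
Q* = 734 − 9(59) = 203.

P* = 59, Q* = 203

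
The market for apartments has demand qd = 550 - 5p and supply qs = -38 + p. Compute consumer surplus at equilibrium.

Equilibrium: 550 - 5p = -38 + p gives p* = 98, q* = 60.
Demand choke price (qd = 0): p = 110.
CS = ½(110 − 98)(60) = 360.

Consumer surplus = 360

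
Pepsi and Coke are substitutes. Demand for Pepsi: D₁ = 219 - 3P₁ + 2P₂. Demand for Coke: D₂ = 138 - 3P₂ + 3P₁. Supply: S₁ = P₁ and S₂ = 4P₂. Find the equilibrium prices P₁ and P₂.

P₁ = 1809/22, P₂ = 1209/22

Market 1: 219 - 3P₁ + 2P₂ = P₁ → 4P₁ - 2P₂ = 219.
Market 2: 7P₂ - 3P₁ = 138.
Eliminating P₂: 7×(1) + 2×(2) gives 22P₁ = 1809, so P₁ = 1809/22.
Back-substitute into (2): P₂ = (138 + 3×1809/22) / 7 = 1209/22.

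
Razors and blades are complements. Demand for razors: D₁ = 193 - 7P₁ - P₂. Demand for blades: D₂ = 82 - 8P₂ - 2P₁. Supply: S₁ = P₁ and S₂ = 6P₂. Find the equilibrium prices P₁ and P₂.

P₁ = 262/11, P₂ = 27/11

Market 1: 193 - 7P₁ - P₂ = P₁ → 8P₁ + P₂ = 193.
Market 2: 14P₂ + 2P₁ = 82.
Eliminating P₂: 14×(1) − 1×(2) gives 110P₁ = 2620, so P₁ = 262/11.
Back-substitute into (2): P₂ = (82 − 2×262/11) / 14 = 27/11.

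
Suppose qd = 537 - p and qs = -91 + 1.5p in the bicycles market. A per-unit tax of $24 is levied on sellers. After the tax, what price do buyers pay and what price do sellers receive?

Buyers pay $265.6, sellers receive $241.6

Pre-tax equilibrium: p* = 251.2, q* = 285.8.
Tax on sellers shifts supply to qs = -91 + 1.5(p − 24) = -127 + 1.5p.
537 - p = -127 + 1.5p gives buyer price pb = 265.6; sellers receive ps = 265.6 − 24 = 241.6.
New quantity: q = 537 − 1(265.6) = 271.4.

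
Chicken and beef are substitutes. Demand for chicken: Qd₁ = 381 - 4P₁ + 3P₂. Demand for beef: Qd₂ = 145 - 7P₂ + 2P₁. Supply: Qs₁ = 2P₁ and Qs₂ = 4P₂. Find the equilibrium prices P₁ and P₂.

P₁ = 77.1, P₂ = 27.2

Market 1: 381 - 4P₁ + 3P₂ = 2P₁ → 6P₁ - 3P₂ = 381.
Market 2: 11P₂ - 2P₁ = 145.
Eliminating P₂: 11×(1) + 3×(2) gives 60P₁ = 4626, so P₁ = 77.1.
Back-substitute into (2): P₂ = (145 + 2×77.1) / 11 = 27.2.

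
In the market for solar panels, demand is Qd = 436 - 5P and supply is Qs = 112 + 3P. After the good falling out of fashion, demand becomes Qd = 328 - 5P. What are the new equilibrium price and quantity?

Original equilibrium: P* = 40.5, Q* = 233.5.
New equilibrium: 328 - 5P = 112 + 3P, so 216 = 8P and P' = 27; Q' = 328 − 5(27) = 193.

P' = 27, Q' = 193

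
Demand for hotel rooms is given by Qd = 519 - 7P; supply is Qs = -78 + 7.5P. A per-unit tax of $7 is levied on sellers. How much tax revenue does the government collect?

Pre-tax equilibrium: P* = 1194/29, Q* = 6693/29.
Tax on sellers shifts supply to Qs = -78 + 7.5(P − 7) = -130.5 + 7.5P.
519 - 7P = -130.5 + 7.5P gives buyer price Pb = 1299/29; sellers receive Ps = 1299/29 − 7 = 1096/29.
New quantity: Q = 519 − 7(1299/29) = 5958/29.
Revenue = 7 × 5958/29 = 41706/29.

Tax revenue = 41706/29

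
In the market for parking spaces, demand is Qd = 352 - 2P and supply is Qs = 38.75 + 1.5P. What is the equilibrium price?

P* = 89.5

Set Qd = Qs: 352 - 2P = 38.75 + 1.5P.
313.25 = 3.5P, so P* = 89.5.
Q* = 352 − 2(89.5) = 173.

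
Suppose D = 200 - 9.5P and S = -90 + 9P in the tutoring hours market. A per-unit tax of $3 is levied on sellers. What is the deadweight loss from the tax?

Deadweight loss = 1539/74

Pre-tax equilibrium: P* = 580/37, Q* = 1890/37.
Tax on sellers shifts supply to S = -90 + 9(P − 3) = -117 + 9P.
200 - 9.5P = -117 + 9P gives buyer price Pb = 634/37; sellers receive Ps = 634/37 − 3 = 523/37.
New quantity: Q = 200 − 9.5(634/37) = 1377/37.
DWL = ½ × 3 × (1890/37 − 1377/37) = 1539/74.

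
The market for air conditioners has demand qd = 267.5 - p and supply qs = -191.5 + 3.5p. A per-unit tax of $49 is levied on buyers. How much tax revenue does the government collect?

Tax revenue = 112357/18

Pre-tax equilibrium: p* = 102, q* = 165.5.
Tax on buyers shifts demand to qd = 267.5 − 1(p + 49) = 218.5 - p.
218.5 - p = -191.5 + 3.5p gives seller price ps = 820/9; buyers pay pb = 820/9 + 49 = 1261/9.
New quantity: q = 267.5 − 1(1261/9) = 2293/18.
Revenue = 49 × 2293/18 = 112357/18.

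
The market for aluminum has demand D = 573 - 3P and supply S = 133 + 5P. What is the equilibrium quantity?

Set D = S: 573 - 3P = 133 + 5P.
440 = 8P, so P* = 55.
Q* = 573 − 3(55) = 408.

Q* = 408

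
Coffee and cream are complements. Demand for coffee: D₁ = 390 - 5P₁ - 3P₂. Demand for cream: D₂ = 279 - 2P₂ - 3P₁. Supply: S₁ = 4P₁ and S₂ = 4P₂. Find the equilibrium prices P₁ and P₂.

P₁ = 33.4, P₂ = 29.8

Market 1: 390 - 5P₁ - 3P₂ = 4P₁ → 9P₁ + 3P₂ = 390.
Market 2: 6P₂ + 3P₁ = 279.
Eliminating P₂: 6×(1) − 3×(2) gives 45P₁ = 1503, so P₁ = 33.4.
Back-substitute into (2): P₂ = (279 − 3×33.4) / 6 = 29.8.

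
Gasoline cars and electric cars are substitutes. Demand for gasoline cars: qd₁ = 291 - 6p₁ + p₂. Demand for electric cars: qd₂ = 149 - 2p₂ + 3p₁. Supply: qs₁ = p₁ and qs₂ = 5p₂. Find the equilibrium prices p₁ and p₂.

p₁ = 1093/23, p₂ = 958/23

Market 1: 291 - 6p₁ + p₂ = p₁ → 7p₁ - p₂ = 291.
Market 2: 7p₂ - 3p₁ = 149.
Eliminating p₂: 7×(1) + 1×(2) gives 46p₁ = 2186, so p₁ = 1093/23.
Back-substitute into (2): p₂ = (149 + 3×1093/23) / 7 = 958/23.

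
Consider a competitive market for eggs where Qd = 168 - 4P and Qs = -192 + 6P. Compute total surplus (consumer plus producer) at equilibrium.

Total surplus = 120

Equilibrium: 168 - 4P = -192 + 6P gives P* = 36, Q* = 24.
Demand choke price: P = 42; supply starts at P = 32.
CS = ½(42 − 36)(24) = 72; PS = ½(36 − 32)(24) = 48.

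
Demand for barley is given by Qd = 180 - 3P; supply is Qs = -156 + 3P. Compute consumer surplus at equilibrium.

Equilibrium: 180 - 3P = -156 + 3P gives P* = 56, Q* = 12.
Demand choke price (Qd = 0): P = 60.
CS = ½(60 − 56)(12) = 24.

Consumer surplus = 24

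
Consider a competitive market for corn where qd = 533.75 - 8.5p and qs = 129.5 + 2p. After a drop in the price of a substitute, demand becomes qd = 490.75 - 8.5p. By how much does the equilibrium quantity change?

Δq = -172/21

Original equilibrium: p* = 38.5, q* = 206.5.
New equilibrium: 490.75 - 8.5p = 129.5 + 2p, so 361.25 = 10.5p and p' = 1445/42; q' = 490.75 − 8.5(1445/42) = 8329/42.
Change in quantity: 8329/42 − 206.5 = -172/21.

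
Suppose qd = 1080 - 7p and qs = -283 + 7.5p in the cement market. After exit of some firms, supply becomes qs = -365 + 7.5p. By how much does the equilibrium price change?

Original equilibrium: p* = 94, q* = 422.
New equilibrium: 1080 - 7p = -365 + 7.5p, so 1445 = 14.5p and p' = 2890/29; q' = 1080 − 7(2890/29) = 11090/29.
Change in price: 2890/29 − 94 = 164/29.

Δp = 164/29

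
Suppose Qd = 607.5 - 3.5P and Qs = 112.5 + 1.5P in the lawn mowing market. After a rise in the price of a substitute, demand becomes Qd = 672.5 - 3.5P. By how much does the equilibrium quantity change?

ΔQ = 19.5

Original equilibrium: P* = 99, Q* = 261.
New equilibrium: 672.5 - 3.5P = 112.5 + 1.5P, so 560 = 5P and P' = 112; Q' = 672.5 − 3.5(112) = 280.5.
Change in quantity: 280.5 − 261 = 19.5.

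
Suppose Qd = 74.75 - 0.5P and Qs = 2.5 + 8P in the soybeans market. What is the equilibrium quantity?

Q* = 70.5

Set Qd = Qs: 74.75 - 0.5P = 2.5 + 8P.
72.25 = 8.5P, so P* = 8.5.
Q* = 74.75 − 0.5(8.5) = 70.5.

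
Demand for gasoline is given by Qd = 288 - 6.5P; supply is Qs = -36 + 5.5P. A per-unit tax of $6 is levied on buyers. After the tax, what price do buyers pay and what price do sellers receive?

Pre-tax equilibrium: P* = 27, Q* = 112.5.
Tax on buyers shifts demand to Qd = 288 − 6.5(P + 6) = 249 - 6.5P.
249 - 6.5P = -36 + 5.5P gives seller price Ps = 23.75; buyers pay Pb = 23.75 + 6 = 29.75.
New quantity: Q = 288 − 6.5(29.75) = 94.625.

Buyers pay $29.75, sellers receive $23.75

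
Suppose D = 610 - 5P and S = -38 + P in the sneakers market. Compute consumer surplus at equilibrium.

Consumer surplus = 490

Equilibrium: 610 - 5P = -38 + P gives P* = 108, Q* = 70.
Demand choke price (D = 0): P = 122.
CS = ½(122 − 108)(70) = 490.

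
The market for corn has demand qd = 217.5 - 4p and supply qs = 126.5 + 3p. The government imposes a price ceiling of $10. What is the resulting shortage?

Shortage = 21

Equilibrium price would be p* = 13, so the ceiling at 10 binds.
At p = 10: qd = 217.5 − 4(10) = 177.5, qs = 126.5 + 3(10) = 156.5.
Shortage = 177.5 − 156.5 = 21.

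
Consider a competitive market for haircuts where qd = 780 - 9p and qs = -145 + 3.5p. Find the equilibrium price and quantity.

p* = 74, q* = 114

Set qd = qs: 780 - 9p = -145 + 3.5p.
925 = 12.5p, so p* = 74.
q* = 780 − 9(74) = 114.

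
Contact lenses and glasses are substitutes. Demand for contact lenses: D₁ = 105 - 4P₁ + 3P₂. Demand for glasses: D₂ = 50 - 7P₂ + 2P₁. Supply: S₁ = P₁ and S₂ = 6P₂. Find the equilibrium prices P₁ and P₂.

P₁ = 1515/59, P₂ = 460/59

Market 1: 105 - 4P₁ + 3P₂ = P₁ → 5P₁ - 3P₂ = 105.
Market 2: 13P₂ - 2P₁ = 50.
Eliminating P₂: 13×(1) + 3×(2) gives 59P₁ = 1515, so P₁ = 1515/59.
Back-substitute into (2): P₂ = (50 + 2×1515/59) / 13 = 460/59.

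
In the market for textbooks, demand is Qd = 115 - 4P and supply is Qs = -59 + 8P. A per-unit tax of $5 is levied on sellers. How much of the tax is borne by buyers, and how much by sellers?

Buyers bear 10/3, sellers bear 5/3

Pre-tax equilibrium: P* = 14.5, Q* = 57.
Tax on sellers shifts supply to Qs = -59 + 8(P − 5) = -99 + 8P.
115 - 4P = -99 + 8P gives buyer price Pb = 107/6; sellers receive Ps = 107/6 − 5 = 77/6.
New quantity: Q = 115 − 4(107/6) = 131/3.
Buyer burden = 107/6 − 14.5 = 10/3; seller burden = 14.5 − 77/6 = 5/3.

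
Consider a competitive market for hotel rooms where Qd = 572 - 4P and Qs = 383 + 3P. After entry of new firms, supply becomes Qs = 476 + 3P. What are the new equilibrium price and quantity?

P' = 96/7, Q' = 3620/7

Original equilibrium: P* = 27, Q* = 464.
New equilibrium: 572 - 4P = 476 + 3P, so 96 = 7P and P' = 96/7; Q' = 572 − 4(96/7) = 3620/7.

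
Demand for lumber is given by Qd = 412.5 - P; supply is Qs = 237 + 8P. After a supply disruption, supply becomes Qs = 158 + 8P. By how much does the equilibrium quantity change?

ΔQ = -79/9

Original equilibrium: P* = 19.5, Q* = 393.
New equilibrium: 412.5 - P = 158 + 8P, so 254.5 = 9P and P' = 509/18; Q' = 412.5 − 1(509/18) = 3458/9.
Change in quantity: 3458/9 − 393 = -79/9.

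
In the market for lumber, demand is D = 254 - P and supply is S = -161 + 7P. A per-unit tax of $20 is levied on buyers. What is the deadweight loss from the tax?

Deadweight loss = 175

Pre-tax equilibrium: P* = 51.875, Q* = 202.125.
Tax on buyers shifts demand to D = 254 − 1(P + 20) = 234 - P.
234 - P = -161 + 7P gives seller price Ps = 49.375; buyers pay Pb = 49.375 + 20 = 69.375.
New quantity: Q = 254 − 1(69.375) = 184.625.
DWL = ½ × 20 × (202.125 − 184.625) = 175.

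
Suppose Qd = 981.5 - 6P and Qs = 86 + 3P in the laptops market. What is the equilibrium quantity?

Q* = 384.5

Set Qd = Qs: 981.5 - 6P = 86 + 3P.
895.5 = 9P, so P* = 99.5.
Q* = 981.5 − 6(99.5) = 384.5.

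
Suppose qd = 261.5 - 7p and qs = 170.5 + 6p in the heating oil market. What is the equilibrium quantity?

Set qd = qs: 261.5 - 7p = 170.5 + 6p.
91 = 13p, so p* = 7.
q* = 261.5 − 7(7) = 212.5.

q* = 212.5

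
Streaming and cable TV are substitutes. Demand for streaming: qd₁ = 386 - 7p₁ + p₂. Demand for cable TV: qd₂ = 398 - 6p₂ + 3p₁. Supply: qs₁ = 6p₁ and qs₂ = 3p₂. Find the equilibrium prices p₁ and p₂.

p₁ = 1936/57, p₂ = 3166/57

Market 1: 386 - 7p₁ + p₂ = 6p₁ → 13p₁ - p₂ = 386.
Market 2: 9p₂ - 3p₁ = 398.
Eliminating p₂: 9×(1) + 1×(2) gives 114p₁ = 3872, so p₁ = 1936/57.
Back-substitute into (2): p₂ = (398 + 3×1936/57) / 9 = 3166/57.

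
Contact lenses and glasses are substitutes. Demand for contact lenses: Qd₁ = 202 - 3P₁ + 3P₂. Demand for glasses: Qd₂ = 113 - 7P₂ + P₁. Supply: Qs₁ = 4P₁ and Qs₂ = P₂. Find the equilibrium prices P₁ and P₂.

Market 1: 202 - 3P₁ + 3P₂ = 4P₁ → 7P₁ - 3P₂ = 202.
Market 2: 8P₂ - P₁ = 113.
Eliminating P₂: 8×(1) + 3×(2) gives 53P₁ = 1955, so P₁ = 1955/53.
Back-substitute into (2): P₂ = (113 + 1×1955/53) / 8 = 993/53.

P₁ = 1955/53, P₂ = 993/53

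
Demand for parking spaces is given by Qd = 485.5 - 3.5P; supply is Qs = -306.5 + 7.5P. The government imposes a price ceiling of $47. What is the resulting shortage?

Equilibrium price would be P* = 72, so the ceiling at 47 binds.
At P = 47: Qd = 485.5 − 3.5(47) = 321, Qs = -306.5 + 7.5(47) = 46.
Shortage = 321 − 46 = 275.

Shortage = 275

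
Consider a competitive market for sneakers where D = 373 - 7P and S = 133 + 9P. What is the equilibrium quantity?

Set D = S: 373 - 7P = 133 + 9P.
240 = 16P, so P* = 15.
Q* = 373 − 7(15) = 268.

Q* = 268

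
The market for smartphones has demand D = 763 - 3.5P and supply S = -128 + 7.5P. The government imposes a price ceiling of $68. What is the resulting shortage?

Shortage = 143

Equilibrium price would be P* = 81, so the ceiling at 68 binds.
At P = 68: D = 763 − 3.5(68) = 525, S = -128 + 7.5(68) = 382.
Shortage = 525 − 382 = 143.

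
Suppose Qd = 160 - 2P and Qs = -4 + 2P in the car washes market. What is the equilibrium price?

P* = 41

Set Qd = Qs: 160 - 2P = -4 + 2P.
164 = 4P, so P* = 41.
Q* = 160 − 2(41) = 78.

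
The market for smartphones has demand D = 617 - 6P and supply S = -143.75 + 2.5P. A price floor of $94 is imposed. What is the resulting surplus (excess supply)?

Equilibrium price would be P* = 89.5, so the floor at 94 binds.
At P = 94: D = 53, S = 91.25.
Surplus = 91.25 − 53 = 38.25.

Surplus = 38.25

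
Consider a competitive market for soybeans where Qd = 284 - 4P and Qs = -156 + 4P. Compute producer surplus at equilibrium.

Producer surplus = 512

Equilibrium: 284 - 4P = -156 + 4P gives P* = 55, Q* = 64.
Supply starts at P = 39 (where Qs = 0).
PS = ½(55 − 39)(64) = 512.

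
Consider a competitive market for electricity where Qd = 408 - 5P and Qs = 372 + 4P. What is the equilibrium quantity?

Set Qd = Qs: 408 - 5P = 372 + 4P.
36 = 9P, so P* = 4.
Q* = 408 − 5(4) = 388.

Q* = 388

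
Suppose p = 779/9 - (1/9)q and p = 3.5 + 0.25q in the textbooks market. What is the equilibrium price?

p* = 61

Set the two price expressions equal: 779/9 - (1/9)q = 3.5 + 0.25q.
1495/18 = (13/36)q, so q* = 230.
p* = 779/9 − (1/9)(230) = 61.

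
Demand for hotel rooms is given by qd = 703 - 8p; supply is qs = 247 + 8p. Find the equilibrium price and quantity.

p* = 28.5, q* = 475

Set qd = qs: 703 - 8p = 247 + 8p.
456 = 16p, so p* = 28.5.
q* = 703 − 8(28.5) = 475.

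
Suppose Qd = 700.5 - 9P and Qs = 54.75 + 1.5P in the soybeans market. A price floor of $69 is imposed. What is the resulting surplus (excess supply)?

Equilibrium price would be P* = 61.5, so the floor at 69 binds.
At P = 69: Qd = 79.5, Qs = 158.25.
Surplus = 158.25 − 79.5 = 78.75.

Surplus = 78.75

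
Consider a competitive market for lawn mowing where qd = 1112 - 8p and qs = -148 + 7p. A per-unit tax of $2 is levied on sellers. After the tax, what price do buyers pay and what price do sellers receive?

Pre-tax equilibrium: p* = 84, q* = 440.
Tax on sellers shifts supply to qs = -148 + 7(p − 2) = -162 + 7p.
1112 - 8p = -162 + 7p gives buyer price pb = 1274/15; sellers receive ps = 1274/15 − 2 = 1244/15.
New quantity: q = 1112 − 8(1274/15) = 6488/15.

Buyers pay 1274/15, sellers receive 1244/15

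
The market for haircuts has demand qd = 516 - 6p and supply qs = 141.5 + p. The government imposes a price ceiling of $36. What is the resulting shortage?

Shortage = 122.5

Equilibrium price would be p* = 53.5, so the ceiling at 36 binds.
At p = 36: qd = 516 − 6(36) = 300, qs = 141.5 + 1(36) = 177.5.
Shortage = 300 − 177.5 = 122.5.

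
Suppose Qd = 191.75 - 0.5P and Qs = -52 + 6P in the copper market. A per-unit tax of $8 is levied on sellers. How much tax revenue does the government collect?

Pre-tax equilibrium: P* = 37.5, Q* = 173.
Tax on sellers shifts supply to Qs = -52 + 6(P − 8) = -100 + 6P.
191.75 - 0.5P = -100 + 6P gives buyer price Pb = 1167/26; sellers receive Ps = 1167/26 − 8 = 959/26.
New quantity: Q = 191.75 − 0.5(1167/26) = 2201/13.
Revenue = 8 × 2201/13 = 17608/13.

Tax revenue = 17608/13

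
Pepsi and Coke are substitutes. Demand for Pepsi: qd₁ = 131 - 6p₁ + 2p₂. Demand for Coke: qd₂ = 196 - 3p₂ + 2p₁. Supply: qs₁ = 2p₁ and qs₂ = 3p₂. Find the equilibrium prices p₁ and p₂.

Market 1: 131 - 6p₁ + 2p₂ = 2p₁ → 8p₁ - 2p₂ = 131.
Market 2: 6p₂ - 2p₁ = 196.
Eliminating p₂: 6×(1) + 2×(2) gives 44p₁ = 1178, so p₁ = 589/22.
Back-substitute into (2): p₂ = (196 + 2×589/22) / 6 = 915/22.

p₁ = 589/22, p₂ = 915/22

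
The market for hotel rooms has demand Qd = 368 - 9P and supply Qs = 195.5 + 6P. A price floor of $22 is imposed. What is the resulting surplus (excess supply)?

Equilibrium price would be P* = 11.5, so the floor at 22 binds.
At P = 22: Qd = 170, Qs = 327.5.
Surplus = 327.5 − 170 = 157.5.

Surplus = 157.5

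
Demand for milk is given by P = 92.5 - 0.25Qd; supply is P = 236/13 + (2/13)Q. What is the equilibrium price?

P* = 976/21

Set the two price expressions equal: 92.5 - 0.25Q = 236/13 + (2/13)Q.
1933/26 = (21/52)Q, so Q* = 3866/21.
P* = 92.5 − (0.25)(3866/21) = 976/21.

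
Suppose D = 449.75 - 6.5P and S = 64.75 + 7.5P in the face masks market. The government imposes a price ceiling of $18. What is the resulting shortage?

Equilibrium price would be P* = 27.5, so the ceiling at 18 binds.
At P = 18: D = 449.75 − 6.5(18) = 332.75, S = 64.75 + 7.5(18) = 199.75.
Shortage = 332.75 − 199.75 = 133.

Shortage = 133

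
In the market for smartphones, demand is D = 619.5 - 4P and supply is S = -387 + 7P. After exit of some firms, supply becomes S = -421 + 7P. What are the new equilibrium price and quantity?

Original equilibrium: P* = 91.5, Q* = 253.5.
New equilibrium: 619.5 - 4P = -421 + 7P, so 1040.5 = 11P and P' = 2081/22; Q' = 619.5 − 4(2081/22) = 5305/22.

P' = 2081/22, Q' = 5305/22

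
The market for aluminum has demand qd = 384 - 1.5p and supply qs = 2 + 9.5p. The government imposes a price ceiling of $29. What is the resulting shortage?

Equilibrium price would be p* = 382/11, so the ceiling at 29 binds.
At p = 29: qd = 384 − 1.5(29) = 340.5, qs = 2 + 9.5(29) = 277.5.
Shortage = 340.5 − 277.5 = 63.

Shortage = 63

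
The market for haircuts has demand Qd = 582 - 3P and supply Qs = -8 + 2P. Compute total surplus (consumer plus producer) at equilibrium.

Equilibrium: 582 - 3P = -8 + 2P gives P* = 118, Q* = 228.
Demand choke price: P = 194; supply starts at P = 4.
CS = ½(194 − 118)(228) = 8664; PS = ½(118 − 4)(228) = 12996.

Total surplus = 21660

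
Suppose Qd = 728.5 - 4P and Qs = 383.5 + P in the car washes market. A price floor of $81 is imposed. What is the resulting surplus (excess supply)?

Equilibrium price would be P* = 69, so the floor at 81 binds.
At P = 81: Qd = 404.5, Qs = 464.5.
Surplus = 464.5 − 404.5 = 60.

Surplus = 60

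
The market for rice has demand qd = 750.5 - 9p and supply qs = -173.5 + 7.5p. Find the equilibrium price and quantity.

p* = 56, q* = 246.5

Set qd = qs: 750.5 - 9p = -173.5 + 7.5p.
924 = 16.5p, so p* = 56.
q* = 750.5 − 9(56) = 246.5.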